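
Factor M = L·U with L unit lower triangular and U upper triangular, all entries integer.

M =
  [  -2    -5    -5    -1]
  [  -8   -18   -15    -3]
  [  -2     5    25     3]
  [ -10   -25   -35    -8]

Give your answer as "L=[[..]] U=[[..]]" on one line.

  R1 -= 4·R0 → [0,2,5,1]
  R2 -= 1·R0 → [0,10,30,4]
  R3 -= 5·R0 → [0,0,-10,-3]
  R2 -= 5·R1 → [0,0,5,-1]
  R3 -= 0·R1 → [0,0,-10,-3]
  R3 -= -2·R2 → [0,0,0,-5]

L=[[1,0,0,0],[4,1,0,0],[1,5,1,0],[5,0,-2,1]] U=[[-2,-5,-5,-1],[0,2,5,1],[0,0,5,-1],[0,0,0,-5]]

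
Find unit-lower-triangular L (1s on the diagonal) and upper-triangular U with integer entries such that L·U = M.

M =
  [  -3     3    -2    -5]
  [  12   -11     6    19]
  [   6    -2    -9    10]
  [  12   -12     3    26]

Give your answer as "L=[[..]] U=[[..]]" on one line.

L=[[1,0,0,0],[-4,1,0,0],[-2,4,1,0],[-4,0,1,1]] U=[[-3,3,-2,-5],[0,1,-2,-1],[0,0,-5,4],[0,0,0,2]]

  r1 -= -4·r0 → [0,1,-2,-1]
  r2 -= -2·r0 → [0,4,-13,0]
  r3 -= -4·r0 → [0,0,-5,6]
  r2 -= 4·r1 → [0,0,-5,4]
  r3 -= 0·r1 → [0,0,-5,6]
  r3 -= 1·r2 → [0,0,0,2]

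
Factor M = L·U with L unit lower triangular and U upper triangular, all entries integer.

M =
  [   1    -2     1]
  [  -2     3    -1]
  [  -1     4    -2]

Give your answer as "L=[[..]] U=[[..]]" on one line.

L=[[1,0,0],[-2,1,0],[-1,-2,1]] U=[[1,-2,1],[0,-1,1],[0,0,1]]

  R1 -= -2·R0 → [0,-1,1]
  R2 -= -1·R0 → [0,2,-1]
  R2 -= -2·R1 → [0,0,1]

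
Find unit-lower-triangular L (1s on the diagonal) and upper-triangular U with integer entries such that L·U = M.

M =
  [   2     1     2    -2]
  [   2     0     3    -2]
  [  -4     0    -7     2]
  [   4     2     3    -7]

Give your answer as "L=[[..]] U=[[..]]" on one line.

L=[[1,0,0,0],[1,1,0,0],[-2,-2,1,0],[2,0,1,1]] U=[[2,1,2,-2],[0,-1,1,0],[0,0,-1,-2],[0,0,0,-1]]

  r1 -= 1·r0 → [0,-1,1,0]
  r2 -= -2·r0 → [0,2,-3,-2]
  r3 -= 2·r0 → [0,0,-1,-3]
  r2 -= -2·r1 → [0,0,-1,-2]
  r3 -= 0·r1 → [0,0,-1,-3]
  r3 -= 1·r2 → [0,0,0,-1]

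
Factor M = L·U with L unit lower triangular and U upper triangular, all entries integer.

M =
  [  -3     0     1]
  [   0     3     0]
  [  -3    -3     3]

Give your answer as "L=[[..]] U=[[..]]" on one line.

L=[[1,0,0],[0,1,0],[1,-1,1]] U=[[-3,0,1],[0,3,0],[0,0,2]]

  R1 -= 0·R0 → [0,3,0]
  R2 -= 1·R0 → [0,-3,2]
  R2 -= -1·R1 → [0,0,2]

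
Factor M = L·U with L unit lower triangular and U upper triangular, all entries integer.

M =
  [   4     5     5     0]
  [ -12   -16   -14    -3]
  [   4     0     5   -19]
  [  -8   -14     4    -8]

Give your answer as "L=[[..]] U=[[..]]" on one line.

L=[[1,0,0,0],[-3,1,0,0],[1,5,1,0],[-2,4,-2,1]] U=[[4,5,5,0],[0,-1,1,-3],[0,0,-5,-4],[0,0,0,-4]]

  R1 -= -3·R0 → [0,-1,1,-3]
  R2 -= 1·R0 → [0,-5,0,-19]
  R3 -= -2·R0 → [0,-4,14,-8]
  R2 -= 5·R1 → [0,0,-5,-4]
  R3 -= 4·R1 → [0,0,10,4]
  R3 -= -2·R2 → [0,0,0,-4]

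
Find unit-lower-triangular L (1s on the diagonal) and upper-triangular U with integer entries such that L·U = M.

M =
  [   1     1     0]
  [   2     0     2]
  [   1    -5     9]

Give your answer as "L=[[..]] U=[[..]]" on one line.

  row1 -= 2·row0 → [0,-2,2]
  row2 -= 1·row0 → [0,-6,9]
  row2 -= 3·row1 → [0,0,3]

L=[[1,0,0],[2,1,0],[1,3,1]] U=[[1,1,0],[0,-2,2],[0,0,3]]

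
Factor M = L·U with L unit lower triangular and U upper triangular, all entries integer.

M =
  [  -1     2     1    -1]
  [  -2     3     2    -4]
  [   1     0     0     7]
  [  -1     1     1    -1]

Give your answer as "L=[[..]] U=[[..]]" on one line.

L=[[1,0,0,0],[2,1,0,0],[-1,-2,1,0],[1,1,0,1]] U=[[-1,2,1,-1],[0,-1,0,-2],[0,0,1,2],[0,0,0,2]]

  r1 -= 2·r0 → [0,-1,0,-2]
  r2 -= -1·r0 → [0,2,1,6]
  r3 -= 1·r0 → [0,-1,0,0]
  r2 -= -2·r1 → [0,0,1,2]
  r3 -= 1·r1 → [0,0,0,2]
  r3 -= 0·r2 → [0,0,0,2]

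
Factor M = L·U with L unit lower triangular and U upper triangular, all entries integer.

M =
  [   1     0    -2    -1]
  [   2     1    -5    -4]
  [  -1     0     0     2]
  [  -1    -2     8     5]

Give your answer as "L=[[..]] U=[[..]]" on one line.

  R1 -= 2·R0 → [0,1,-1,-2]
  R2 -= -1·R0 → [0,0,-2,1]
  R3 -= -1·R0 → [0,-2,6,4]
  R2 -= 0·R1 → [0,0,-2,1]
  R3 -= -2·R1 → [0,0,4,0]
  R3 -= -2·R2 → [0,0,0,2]

L=[[1,0,0,0],[2,1,0,0],[-1,0,1,0],[-1,-2,-2,1]] U=[[1,0,-2,-1],[0,1,-1,-2],[0,0,-2,1],[0,0,0,2]]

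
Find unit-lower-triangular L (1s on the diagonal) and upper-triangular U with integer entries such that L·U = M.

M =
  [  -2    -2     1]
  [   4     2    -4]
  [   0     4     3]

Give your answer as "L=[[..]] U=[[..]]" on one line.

L=[[1,0,0],[-2,1,0],[0,-2,1]] U=[[-2,-2,1],[0,-2,-2],[0,0,-1]]

  r1 -= -2·r0 → [0,-2,-2]
  r2 -= 0·r0 → [0,4,3]
  r2 -= -2·r1 → [0,0,-1]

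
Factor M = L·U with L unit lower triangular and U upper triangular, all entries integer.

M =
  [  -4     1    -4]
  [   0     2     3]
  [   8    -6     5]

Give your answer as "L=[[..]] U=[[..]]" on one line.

L=[[1,0,0],[0,1,0],[-2,-2,1]] U=[[-4,1,-4],[0,2,3],[0,0,3]]

  row1 -= 0·row0 → [0,2,3]
  row2 -= -2·row0 → [0,-4,-3]
  row2 -= -2·row1 → [0,0,3]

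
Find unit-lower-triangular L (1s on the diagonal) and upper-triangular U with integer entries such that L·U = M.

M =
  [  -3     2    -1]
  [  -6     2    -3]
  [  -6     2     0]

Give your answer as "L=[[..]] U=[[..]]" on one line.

L=[[1,0,0],[2,1,0],[2,1,1]] U=[[-3,2,-1],[0,-2,-1],[0,0,3]]

  row1 -= 2·row0 → [0,-2,-1]
  row2 -= 2·row0 → [0,-2,2]
  row2 -= 1·row1 → [0,0,3]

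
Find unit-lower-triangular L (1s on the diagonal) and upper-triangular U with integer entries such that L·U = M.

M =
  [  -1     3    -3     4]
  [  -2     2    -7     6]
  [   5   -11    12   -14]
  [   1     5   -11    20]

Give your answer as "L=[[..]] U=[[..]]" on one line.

  R1 -= 2·R0 → [0,-4,-1,-2]
  R2 -= -5·R0 → [0,4,-3,6]
  R3 -= -1·R0 → [0,8,-14,24]
  R2 -= -1·R1 → [0,0,-4,4]
  R3 -= -2·R1 → [0,0,-16,20]
  R3 -= 4·R2 → [0,0,0,4]

L=[[1,0,0,0],[2,1,0,0],[-5,-1,1,0],[-1,-2,4,1]] U=[[-1,3,-3,4],[0,-4,-1,-2],[0,0,-4,4],[0,0,0,4]]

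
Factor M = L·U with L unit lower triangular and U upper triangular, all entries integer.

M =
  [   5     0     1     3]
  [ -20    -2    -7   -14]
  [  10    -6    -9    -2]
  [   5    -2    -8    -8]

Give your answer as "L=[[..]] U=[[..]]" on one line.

L=[[1,0,0,0],[-4,1,0,0],[2,3,1,0],[1,1,3,1]] U=[[5,0,1,3],[0,-2,-3,-2],[0,0,-2,-2],[0,0,0,-3]]

  R1 -= -4·R0 → [0,-2,-3,-2]
  R2 -= 2·R0 → [0,-6,-11,-8]
  R3 -= 1·R0 → [0,-2,-9,-11]
  R2 -= 3·R1 → [0,0,-2,-2]
  R3 -= 1·R1 → [0,0,-6,-9]
  R3 -= 3·R2 → [0,0,0,-3]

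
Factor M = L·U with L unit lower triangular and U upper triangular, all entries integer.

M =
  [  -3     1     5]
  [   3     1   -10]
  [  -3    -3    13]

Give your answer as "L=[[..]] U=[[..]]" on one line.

L=[[1,0,0],[-1,1,0],[1,-2,1]] U=[[-3,1,5],[0,2,-5],[0,0,-2]]

  r1 -= -1·r0 → [0,2,-5]
  r2 -= 1·r0 → [0,-4,8]
  r2 -= -2·r1 → [0,0,-2]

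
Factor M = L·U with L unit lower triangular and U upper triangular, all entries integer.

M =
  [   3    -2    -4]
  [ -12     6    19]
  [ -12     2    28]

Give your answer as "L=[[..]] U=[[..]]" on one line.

L=[[1,0,0],[-4,1,0],[-4,3,1]] U=[[3,-2,-4],[0,-2,3],[0,0,3]]

  row1 -= -4·row0 → [0,-2,3]
  row2 -= -4·row0 → [0,-6,12]
  row2 -= 3·row1 → [0,0,3]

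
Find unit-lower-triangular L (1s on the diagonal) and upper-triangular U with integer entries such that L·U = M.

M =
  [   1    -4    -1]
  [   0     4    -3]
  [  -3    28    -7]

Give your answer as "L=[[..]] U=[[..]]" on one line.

  R1 -= 0·R0 → [0,4,-3]
  R2 -= -3·R0 → [0,16,-10]
  R2 -= 4·R1 → [0,0,2]

L=[[1,0,0],[0,1,0],[-3,4,1]] U=[[1,-4,-1],[0,4,-3],[0,0,2]]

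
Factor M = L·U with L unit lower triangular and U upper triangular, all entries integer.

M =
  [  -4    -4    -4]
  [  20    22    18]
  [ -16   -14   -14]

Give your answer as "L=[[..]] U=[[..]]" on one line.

L=[[1,0,0],[-5,1,0],[4,1,1]] U=[[-4,-4,-4],[0,2,-2],[0,0,4]]

  r1 -= -5·r0 → [0,2,-2]
  r2 -= 4·r0 → [0,2,2]
  r2 -= 1·r1 → [0,0,4]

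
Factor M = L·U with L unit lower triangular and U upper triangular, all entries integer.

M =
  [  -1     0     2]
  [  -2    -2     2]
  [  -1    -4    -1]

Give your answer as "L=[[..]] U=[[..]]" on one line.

  R1 -= 2·R0 → [0,-2,-2]
  R2 -= 1·R0 → [0,-4,-3]
  R2 -= 2·R1 → [0,0,1]

L=[[1,0,0],[2,1,0],[1,2,1]] U=[[-1,0,2],[0,-2,-2],[0,0,1]]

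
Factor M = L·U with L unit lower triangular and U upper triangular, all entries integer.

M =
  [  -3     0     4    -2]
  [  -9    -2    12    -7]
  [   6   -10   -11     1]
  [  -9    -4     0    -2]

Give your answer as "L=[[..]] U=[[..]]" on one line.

L=[[1,0,0,0],[3,1,0,0],[-2,5,1,0],[3,2,4,1]] U=[[-3,0,4,-2],[0,-2,0,-1],[0,0,-3,2],[0,0,0,-2]]

  R1 -= 3·R0 → [0,-2,0,-1]
  R2 -= -2·R0 → [0,-10,-3,-3]
  R3 -= 3·R0 → [0,-4,-12,4]
  R2 -= 5·R1 → [0,0,-3,2]
  R3 -= 2·R1 → [0,0,-12,6]
  R3 -= 4·R2 → [0,0,0,-2]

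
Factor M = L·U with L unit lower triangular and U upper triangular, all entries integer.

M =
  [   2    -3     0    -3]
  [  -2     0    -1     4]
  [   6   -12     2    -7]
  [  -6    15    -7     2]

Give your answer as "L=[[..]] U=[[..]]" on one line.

L=[[1,0,0,0],[-1,1,0,0],[3,1,1,0],[-3,-2,-3,1]] U=[[2,-3,0,-3],[0,-3,-1,1],[0,0,3,1],[0,0,0,-2]]

  R1 -= -1·R0 → [0,-3,-1,1]
  R2 -= 3·R0 → [0,-3,2,2]
  R3 -= -3·R0 → [0,6,-7,-7]
  R2 -= 1·R1 → [0,0,3,1]
  R3 -= -2·R1 → [0,0,-9,-5]
  R3 -= -3·R2 → [0,0,0,-2]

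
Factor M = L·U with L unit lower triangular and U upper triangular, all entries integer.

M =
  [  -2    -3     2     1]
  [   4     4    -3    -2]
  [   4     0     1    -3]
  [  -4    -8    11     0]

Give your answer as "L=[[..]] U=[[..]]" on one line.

L=[[1,0,0,0],[-2,1,0,0],[-2,3,1,0],[2,1,3,1]] U=[[-2,-3,2,1],[0,-2,1,0],[0,0,2,-1],[0,0,0,1]]

  r1 -= -2·r0 → [0,-2,1,0]
  r2 -= -2·r0 → [0,-6,5,-1]
  r3 -= 2·r0 → [0,-2,7,-2]
  r2 -= 3·r1 → [0,0,2,-1]
  r3 -= 1·r1 → [0,0,6,-2]
  r3 -= 3·r2 → [0,0,0,1]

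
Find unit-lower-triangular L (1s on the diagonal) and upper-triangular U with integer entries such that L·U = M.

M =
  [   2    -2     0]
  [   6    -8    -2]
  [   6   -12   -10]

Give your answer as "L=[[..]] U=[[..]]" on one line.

  r1 -= 3·r0 → [0,-2,-2]
  r2 -= 3·r0 → [0,-6,-10]
  r2 -= 3·r1 → [0,0,-4]

L=[[1,0,0],[3,1,0],[3,3,1]] U=[[2,-2,0],[0,-2,-2],[0,0,-4]]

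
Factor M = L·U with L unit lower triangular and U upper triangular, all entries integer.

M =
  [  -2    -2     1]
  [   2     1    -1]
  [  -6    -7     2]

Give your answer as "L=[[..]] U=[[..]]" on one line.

L=[[1,0,0],[-1,1,0],[3,1,1]] U=[[-2,-2,1],[0,-1,0],[0,0,-1]]

  r1 -= -1·r0 → [0,-1,0]
  r2 -= 3·r0 → [0,-1,-1]
  r2 -= 1·r1 → [0,0,-1]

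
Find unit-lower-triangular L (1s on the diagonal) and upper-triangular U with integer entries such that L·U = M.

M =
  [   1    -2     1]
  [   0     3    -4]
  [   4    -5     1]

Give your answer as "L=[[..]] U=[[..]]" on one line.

L=[[1,0,0],[0,1,0],[4,1,1]] U=[[1,-2,1],[0,3,-4],[0,0,1]]

  R1 -= 0·R0 → [0,3,-4]
  R2 -= 4·R0 → [0,3,-3]
  R2 -= 1·R1 → [0,0,1]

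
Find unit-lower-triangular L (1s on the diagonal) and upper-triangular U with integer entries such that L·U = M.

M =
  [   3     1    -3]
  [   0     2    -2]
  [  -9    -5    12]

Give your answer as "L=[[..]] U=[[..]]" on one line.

  r1 -= 0·r0 → [0,2,-2]
  r2 -= -3·r0 → [0,-2,3]
  r2 -= -1·r1 → [0,0,1]

L=[[1,0,0],[0,1,0],[-3,-1,1]] U=[[3,1,-3],[0,2,-2],[0,0,1]]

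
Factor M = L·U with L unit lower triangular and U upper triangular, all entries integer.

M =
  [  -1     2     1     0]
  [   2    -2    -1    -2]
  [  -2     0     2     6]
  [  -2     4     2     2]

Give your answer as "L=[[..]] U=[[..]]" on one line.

L=[[1,0,0,0],[-2,1,0,0],[2,-2,1,0],[2,0,0,1]] U=[[-1,2,1,0],[0,2,1,-2],[0,0,2,2],[0,0,0,2]]

  R1 -= -2·R0 → [0,2,1,-2]
  R2 -= 2·R0 → [0,-4,0,6]
  R3 -= 2·R0 → [0,0,0,2]
  R2 -= -2·R1 → [0,0,2,2]
  R3 -= 0·R1 → [0,0,0,2]
  R3 -= 0·R2 → [0,0,0,2]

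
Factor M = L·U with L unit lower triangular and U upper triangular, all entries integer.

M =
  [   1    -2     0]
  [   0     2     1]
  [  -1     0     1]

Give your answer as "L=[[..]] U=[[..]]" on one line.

L=[[1,0,0],[0,1,0],[-1,-1,1]] U=[[1,-2,0],[0,2,1],[0,0,2]]

  row1 -= 0·row0 → [0,2,1]
  row2 -= -1·row0 → [0,-2,1]
  row2 -= -1·row1 → [0,0,2]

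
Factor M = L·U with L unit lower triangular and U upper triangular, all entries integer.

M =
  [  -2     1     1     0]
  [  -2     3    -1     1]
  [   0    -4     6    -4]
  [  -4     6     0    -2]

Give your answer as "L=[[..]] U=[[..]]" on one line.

L=[[1,0,0,0],[1,1,0,0],[0,-2,1,0],[2,2,1,1]] U=[[-2,1,1,0],[0,2,-2,1],[0,0,2,-2],[0,0,0,-2]]

  row1 -= 1·row0 → [0,2,-2,1]
  row2 -= 0·row0 → [0,-4,6,-4]
  row3 -= 2·row0 → [0,4,-2,-2]
  row2 -= -2·row1 → [0,0,2,-2]
  row3 -= 2·row1 → [0,0,2,-4]
  row3 -= 1·row2 → [0,0,0,-2]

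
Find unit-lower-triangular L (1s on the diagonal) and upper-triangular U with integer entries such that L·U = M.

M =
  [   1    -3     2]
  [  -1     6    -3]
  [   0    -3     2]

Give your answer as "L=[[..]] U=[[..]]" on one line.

L=[[1,0,0],[-1,1,0],[0,-1,1]] U=[[1,-3,2],[0,3,-1],[0,0,1]]

  r1 -= -1·r0 → [0,3,-1]
  r2 -= 0·r0 → [0,-3,2]
  r2 -= -1·r1 → [0,0,1]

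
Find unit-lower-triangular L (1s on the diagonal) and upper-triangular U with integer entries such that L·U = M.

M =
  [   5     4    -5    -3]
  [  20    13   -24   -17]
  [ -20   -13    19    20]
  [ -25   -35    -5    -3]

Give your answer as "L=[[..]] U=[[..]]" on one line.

L=[[1,0,0,0],[4,1,0,0],[-4,-1,1,0],[-5,5,2,1]] U=[[5,4,-5,-3],[0,-3,-4,-5],[0,0,-5,3],[0,0,0,1]]

  row1 -= 4·row0 → [0,-3,-4,-5]
  row2 -= -4·row0 → [0,3,-1,8]
  row3 -= -5·row0 → [0,-15,-30,-18]
  row2 -= -1·row1 → [0,0,-5,3]
  row3 -= 5·row1 → [0,0,-10,7]
  row3 -= 2·row2 → [0,0,0,1]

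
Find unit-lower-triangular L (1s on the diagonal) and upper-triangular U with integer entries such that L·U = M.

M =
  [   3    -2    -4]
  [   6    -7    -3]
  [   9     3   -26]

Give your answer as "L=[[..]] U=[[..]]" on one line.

L=[[1,0,0],[2,1,0],[3,-3,1]] U=[[3,-2,-4],[0,-3,5],[0,0,1]]

  row1 -= 2·row0 → [0,-3,5]
  row2 -= 3·row0 → [0,9,-14]
  row2 -= -3·row1 → [0,0,1]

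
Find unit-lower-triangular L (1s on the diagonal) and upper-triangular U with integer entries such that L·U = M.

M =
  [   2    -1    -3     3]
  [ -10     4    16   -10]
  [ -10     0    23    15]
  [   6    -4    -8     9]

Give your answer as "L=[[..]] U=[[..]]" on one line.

  R1 -= -5·R0 → [0,-1,1,5]
  R2 -= -5·R0 → [0,-5,8,30]
  R3 -= 3·R0 → [0,-1,1,0]
  R2 -= 5·R1 → [0,0,3,5]
  R3 -= 1·R1 → [0,0,0,-5]
  R3 -= 0·R2 → [0,0,0,-5]

L=[[1,0,0,0],[-5,1,0,0],[-5,5,1,0],[3,1,0,1]] U=[[2,-1,-3,3],[0,-1,1,5],[0,0,3,5],[0,0,0,-5]]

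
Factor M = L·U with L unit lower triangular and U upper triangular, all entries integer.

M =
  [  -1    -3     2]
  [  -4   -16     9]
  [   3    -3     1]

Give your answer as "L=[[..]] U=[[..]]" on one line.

  R1 -= 4·R0 → [0,-4,1]
  R2 -= -3·R0 → [0,-12,7]
  R2 -= 3·R1 → [0,0,4]

L=[[1,0,0],[4,1,0],[-3,3,1]] U=[[-1,-3,2],[0,-4,1],[0,0,4]]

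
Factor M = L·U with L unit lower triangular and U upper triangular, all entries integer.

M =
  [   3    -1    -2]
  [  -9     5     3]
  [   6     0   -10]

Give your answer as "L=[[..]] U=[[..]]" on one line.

L=[[1,0,0],[-3,1,0],[2,1,1]] U=[[3,-1,-2],[0,2,-3],[0,0,-3]]

  row1 -= -3·row0 → [0,2,-3]
  row2 -= 2·row0 → [0,2,-6]
  row2 -= 1·row1 → [0,0,-3]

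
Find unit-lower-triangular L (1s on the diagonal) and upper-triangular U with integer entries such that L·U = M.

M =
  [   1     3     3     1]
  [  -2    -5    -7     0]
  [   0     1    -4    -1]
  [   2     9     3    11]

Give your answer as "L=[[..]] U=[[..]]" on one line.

  row1 -= -2·row0 → [0,1,-1,2]
  row2 -= 0·row0 → [0,1,-4,-1]
  row3 -= 2·row0 → [0,3,-3,9]
  row2 -= 1·row1 → [0,0,-3,-3]
  row3 -= 3·row1 → [0,0,0,3]
  row3 -= 0·row2 → [0,0,0,3]

L=[[1,0,0,0],[-2,1,0,0],[0,1,1,0],[2,3,0,1]] U=[[1,3,3,1],[0,1,-1,2],[0,0,-3,-3],[0,0,0,3]]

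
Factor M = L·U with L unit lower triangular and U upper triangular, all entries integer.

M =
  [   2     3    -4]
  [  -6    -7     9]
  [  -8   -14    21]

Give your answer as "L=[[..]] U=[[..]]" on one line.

L=[[1,0,0],[-3,1,0],[-4,-1,1]] U=[[2,3,-4],[0,2,-3],[0,0,2]]

  row1 -= -3·row0 → [0,2,-3]
  row2 -= -4·row0 → [0,-2,5]
  row2 -= -1·row1 → [0,0,2]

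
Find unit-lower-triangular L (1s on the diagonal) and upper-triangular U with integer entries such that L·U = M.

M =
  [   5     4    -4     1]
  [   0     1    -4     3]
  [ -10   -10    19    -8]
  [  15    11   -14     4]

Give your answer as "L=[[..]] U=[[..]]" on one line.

  R1 -= 0·R0 → [0,1,-4,3]
  R2 -= -2·R0 → [0,-2,11,-6]
  R3 -= 3·R0 → [0,-1,-2,1]
  R2 -= -2·R1 → [0,0,3,0]
  R3 -= -1·R1 → [0,0,-6,4]
  R3 -= -2·R2 → [0,0,0,4]

L=[[1,0,0,0],[0,1,0,0],[-2,-2,1,0],[3,-1,-2,1]] U=[[5,4,-4,1],[0,1,-4,3],[0,0,3,0],[0,0,0,4]]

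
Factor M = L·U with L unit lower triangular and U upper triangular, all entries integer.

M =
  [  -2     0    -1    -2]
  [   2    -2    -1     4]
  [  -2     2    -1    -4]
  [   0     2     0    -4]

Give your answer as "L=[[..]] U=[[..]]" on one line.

  r1 -= -1·r0 → [0,-2,-2,2]
  r2 -= 1·r0 → [0,2,0,-2]
  r3 -= 0·r0 → [0,2,0,-4]
  r2 -= -1·r1 → [0,0,-2,0]
  r3 -= -1·r1 → [0,0,-2,-2]
  r3 -= 1·r2 → [0,0,0,-2]

L=[[1,0,0,0],[-1,1,0,0],[1,-1,1,0],[0,-1,1,1]] U=[[-2,0,-1,-2],[0,-2,-2,2],[0,0,-2,0],[0,0,0,-2]]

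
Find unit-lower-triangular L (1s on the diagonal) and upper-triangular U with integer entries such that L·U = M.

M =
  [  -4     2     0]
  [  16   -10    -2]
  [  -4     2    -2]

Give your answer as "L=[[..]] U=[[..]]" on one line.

L=[[1,0,0],[-4,1,0],[1,0,1]] U=[[-4,2,0],[0,-2,-2],[0,0,-2]]

  row1 -= -4·row0 → [0,-2,-2]
  row2 -= 1·row0 → [0,0,-2]
  row2 -= 0·row1 → [0,0,-2]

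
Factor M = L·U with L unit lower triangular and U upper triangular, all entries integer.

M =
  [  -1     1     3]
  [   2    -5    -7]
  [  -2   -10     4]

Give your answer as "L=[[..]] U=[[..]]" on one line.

L=[[1,0,0],[-2,1,0],[2,4,1]] U=[[-1,1,3],[0,-3,-1],[0,0,2]]

  r1 -= -2·r0 → [0,-3,-1]
  r2 -= 2·r0 → [0,-12,-2]
  r2 -= 4·r1 → [0,0,2]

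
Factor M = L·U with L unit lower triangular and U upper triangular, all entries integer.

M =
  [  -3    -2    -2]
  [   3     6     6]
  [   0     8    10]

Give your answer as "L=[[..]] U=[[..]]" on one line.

  row1 -= -1·row0 → [0,4,4]
  row2 -= 0·row0 → [0,8,10]
  row2 -= 2·row1 → [0,0,2]

L=[[1,0,0],[-1,1,0],[0,2,1]] U=[[-3,-2,-2],[0,4,4],[0,0,2]]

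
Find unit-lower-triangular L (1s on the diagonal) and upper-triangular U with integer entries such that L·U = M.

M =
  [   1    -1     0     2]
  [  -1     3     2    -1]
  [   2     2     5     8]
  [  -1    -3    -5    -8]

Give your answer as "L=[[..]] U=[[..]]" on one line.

  r1 -= -1·r0 → [0,2,2,1]
  r2 -= 2·r0 → [0,4,5,4]
  r3 -= -1·r0 → [0,-4,-5,-6]
  r2 -= 2·r1 → [0,0,1,2]
  r3 -= -2·r1 → [0,0,-1,-4]
  r3 -= -1·r2 → [0,0,0,-2]

L=[[1,0,0,0],[-1,1,0,0],[2,2,1,0],[-1,-2,-1,1]] U=[[1,-1,0,2],[0,2,2,1],[0,0,1,2],[0,0,0,-2]]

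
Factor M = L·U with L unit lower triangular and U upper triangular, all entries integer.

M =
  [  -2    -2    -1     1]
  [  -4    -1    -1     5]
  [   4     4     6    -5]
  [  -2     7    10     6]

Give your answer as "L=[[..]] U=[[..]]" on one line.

L=[[1,0,0,0],[2,1,0,0],[-2,0,1,0],[1,3,2,1]] U=[[-2,-2,-1,1],[0,3,1,3],[0,0,4,-3],[0,0,0,2]]

  R1 -= 2·R0 → [0,3,1,3]
  R2 -= -2·R0 → [0,0,4,-3]
  R3 -= 1·R0 → [0,9,11,5]
  R2 -= 0·R1 → [0,0,4,-3]
  R3 -= 3·R1 → [0,0,8,-4]
  R3 -= 2·R2 → [0,0,0,2]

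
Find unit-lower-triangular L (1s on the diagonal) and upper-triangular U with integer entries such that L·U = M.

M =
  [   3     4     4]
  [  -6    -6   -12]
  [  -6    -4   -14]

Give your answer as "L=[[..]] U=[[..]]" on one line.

L=[[1,0,0],[-2,1,0],[-2,2,1]] U=[[3,4,4],[0,2,-4],[0,0,2]]

  row1 -= -2·row0 → [0,2,-4]
  row2 -= -2·row0 → [0,4,-6]
  row2 -= 2·row1 → [0,0,2]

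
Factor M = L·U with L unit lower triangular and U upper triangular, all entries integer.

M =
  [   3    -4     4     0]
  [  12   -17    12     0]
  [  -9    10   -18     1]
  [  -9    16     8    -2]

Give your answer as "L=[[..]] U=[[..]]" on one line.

  r1 -= 4·r0 → [0,-1,-4,0]
  r2 -= -3·r0 → [0,-2,-6,1]
  r3 -= -3·r0 → [0,4,20,-2]
  r2 -= 2·r1 → [0,0,2,1]
  r3 -= -4·r1 → [0,0,4,-2]
  r3 -= 2·r2 → [0,0,0,-4]

L=[[1,0,0,0],[4,1,0,0],[-3,2,1,0],[-3,-4,2,1]] U=[[3,-4,4,0],[0,-1,-4,0],[0,0,2,1],[0,0,0,-4]]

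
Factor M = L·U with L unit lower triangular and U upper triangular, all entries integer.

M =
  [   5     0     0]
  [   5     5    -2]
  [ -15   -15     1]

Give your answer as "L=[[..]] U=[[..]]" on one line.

L=[[1,0,0],[1,1,0],[-3,-3,1]] U=[[5,0,0],[0,5,-2],[0,0,-5]]

  row1 -= 1·row0 → [0,5,-2]
  row2 -= -3·row0 → [0,-15,1]
  row2 -= -3·row1 → [0,0,-5]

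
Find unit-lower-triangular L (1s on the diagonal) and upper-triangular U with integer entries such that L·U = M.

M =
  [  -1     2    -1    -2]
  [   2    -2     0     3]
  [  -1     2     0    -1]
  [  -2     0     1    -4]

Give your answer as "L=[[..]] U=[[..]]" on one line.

  row1 -= -2·row0 → [0,2,-2,-1]
  row2 -= 1·row0 → [0,0,1,1]
  row3 -= 2·row0 → [0,-4,3,0]
  row2 -= 0·row1 → [0,0,1,1]
  row3 -= -2·row1 → [0,0,-1,-2]
  row3 -= -1·row2 → [0,0,0,-1]

L=[[1,0,0,0],[-2,1,0,0],[1,0,1,0],[2,-2,-1,1]] U=[[-1,2,-1,-2],[0,2,-2,-1],[0,0,1,1],[0,0,0,-1]]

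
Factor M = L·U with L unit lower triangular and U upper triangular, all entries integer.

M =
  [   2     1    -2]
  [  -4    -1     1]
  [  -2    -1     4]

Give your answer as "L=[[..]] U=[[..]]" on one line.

L=[[1,0,0],[-2,1,0],[-1,0,1]] U=[[2,1,-2],[0,1,-3],[0,0,2]]

  r1 -= -2·r0 → [0,1,-3]
  r2 -= -1·r0 → [0,0,2]
  r2 -= 0·r1 → [0,0,2]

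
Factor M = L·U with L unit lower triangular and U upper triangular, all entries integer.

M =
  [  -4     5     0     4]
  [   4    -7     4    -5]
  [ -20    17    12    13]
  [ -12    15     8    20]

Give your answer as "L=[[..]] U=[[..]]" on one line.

  R1 -= -1·R0 → [0,-2,4,-1]
  R2 -= 5·R0 → [0,-8,12,-7]
  R3 -= 3·R0 → [0,0,8,8]
  R2 -= 4·R1 → [0,0,-4,-3]
  R3 -= 0·R1 → [0,0,8,8]
  R3 -= -2·R2 → [0,0,0,2]

L=[[1,0,0,0],[-1,1,0,0],[5,4,1,0],[3,0,-2,1]] U=[[-4,5,0,4],[0,-2,4,-1],[0,0,-4,-3],[0,0,0,2]]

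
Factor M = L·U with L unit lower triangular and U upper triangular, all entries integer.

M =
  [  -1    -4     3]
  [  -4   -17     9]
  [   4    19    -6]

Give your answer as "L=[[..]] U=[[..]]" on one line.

L=[[1,0,0],[4,1,0],[-4,-3,1]] U=[[-1,-4,3],[0,-1,-3],[0,0,-3]]

  R1 -= 4·R0 → [0,-1,-3]
  R2 -= -4·R0 → [0,3,6]
  R2 -= -3·R1 → [0,0,-3]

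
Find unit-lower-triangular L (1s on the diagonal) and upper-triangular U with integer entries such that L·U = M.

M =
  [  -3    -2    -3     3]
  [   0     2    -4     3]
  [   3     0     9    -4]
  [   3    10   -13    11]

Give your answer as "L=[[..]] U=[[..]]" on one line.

L=[[1,0,0,0],[0,1,0,0],[-1,-1,1,0],[-1,4,0,1]] U=[[-3,-2,-3,3],[0,2,-4,3],[0,0,2,2],[0,0,0,2]]

  row1 -= 0·row0 → [0,2,-4,3]
  row2 -= -1·row0 → [0,-2,6,-1]
  row3 -= -1·row0 → [0,8,-16,14]
  row2 -= -1·row1 → [0,0,2,2]
  row3 -= 4·row1 → [0,0,0,2]
  row3 -= 0·row2 → [0,0,0,2]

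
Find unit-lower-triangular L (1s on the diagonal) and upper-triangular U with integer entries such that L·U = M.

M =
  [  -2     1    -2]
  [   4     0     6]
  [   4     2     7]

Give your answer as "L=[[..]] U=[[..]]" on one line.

L=[[1,0,0],[-2,1,0],[-2,2,1]] U=[[-2,1,-2],[0,2,2],[0,0,-1]]

  R1 -= -2·R0 → [0,2,2]
  R2 -= -2·R0 → [0,4,3]
  R2 -= 2·R1 → [0,0,-1]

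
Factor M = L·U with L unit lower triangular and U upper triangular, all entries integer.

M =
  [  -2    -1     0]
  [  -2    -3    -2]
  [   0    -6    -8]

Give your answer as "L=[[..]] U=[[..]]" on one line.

L=[[1,0,0],[1,1,0],[0,3,1]] U=[[-2,-1,0],[0,-2,-2],[0,0,-2]]

  r1 -= 1·r0 → [0,-2,-2]
  r2 -= 0·r0 → [0,-6,-8]
  r2 -= 3·r1 → [0,0,-2]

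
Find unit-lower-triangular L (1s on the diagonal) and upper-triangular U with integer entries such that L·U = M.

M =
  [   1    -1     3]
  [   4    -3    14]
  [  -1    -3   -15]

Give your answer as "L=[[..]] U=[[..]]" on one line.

  R1 -= 4·R0 → [0,1,2]
  R2 -= -1·R0 → [0,-4,-12]
  R2 -= -4·R1 → [0,0,-4]

L=[[1,0,0],[4,1,0],[-1,-4,1]] U=[[1,-1,3],[0,1,2],[0,0,-4]]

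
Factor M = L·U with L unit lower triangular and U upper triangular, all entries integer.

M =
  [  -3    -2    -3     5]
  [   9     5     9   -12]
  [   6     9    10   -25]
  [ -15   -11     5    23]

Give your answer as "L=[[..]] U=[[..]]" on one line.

L=[[1,0,0,0],[-3,1,0,0],[-2,-5,1,0],[5,1,5,1]] U=[[-3,-2,-3,5],[0,-1,0,3],[0,0,4,0],[0,0,0,-5]]

  r1 -= -3·r0 → [0,-1,0,3]
  r2 -= -2·r0 → [0,5,4,-15]
  r3 -= 5·r0 → [0,-1,20,-2]
  r2 -= -5·r1 → [0,0,4,0]
  r3 -= 1·r1 → [0,0,20,-5]
  r3 -= 5·r2 → [0,0,0,-5]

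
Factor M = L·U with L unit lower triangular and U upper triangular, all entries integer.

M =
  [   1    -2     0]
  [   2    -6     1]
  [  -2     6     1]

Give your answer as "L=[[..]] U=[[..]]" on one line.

  r1 -= 2·r0 → [0,-2,1]
  r2 -= -2·r0 → [0,2,1]
  r2 -= -1·r1 → [0,0,2]

L=[[1,0,0],[2,1,0],[-2,-1,1]] U=[[1,-2,0],[0,-2,1],[0,0,2]]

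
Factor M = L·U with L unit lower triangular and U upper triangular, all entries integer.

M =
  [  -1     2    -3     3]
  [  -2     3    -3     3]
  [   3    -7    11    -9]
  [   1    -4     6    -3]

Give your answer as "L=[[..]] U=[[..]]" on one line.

L=[[1,0,0,0],[2,1,0,0],[-3,1,1,0],[-1,2,3,1]] U=[[-1,2,-3,3],[0,-1,3,-3],[0,0,-1,3],[0,0,0,-3]]

  r1 -= 2·r0 → [0,-1,3,-3]
  r2 -= -3·r0 → [0,-1,2,0]
  r3 -= -1·r0 → [0,-2,3,0]
  r2 -= 1·r1 → [0,0,-1,3]
  r3 -= 2·r1 → [0,0,-3,6]
  r3 -= 3·r2 → [0,0,0,-3]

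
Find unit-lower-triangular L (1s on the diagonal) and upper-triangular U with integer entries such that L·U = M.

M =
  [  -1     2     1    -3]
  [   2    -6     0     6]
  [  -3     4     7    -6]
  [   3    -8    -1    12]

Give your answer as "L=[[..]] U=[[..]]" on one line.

L=[[1,0,0,0],[-2,1,0,0],[3,1,1,0],[-3,1,0,1]] U=[[-1,2,1,-3],[0,-2,2,0],[0,0,2,3],[0,0,0,3]]

  R1 -= -2·R0 → [0,-2,2,0]
  R2 -= 3·R0 → [0,-2,4,3]
  R3 -= -3·R0 → [0,-2,2,3]
  R2 -= 1·R1 → [0,0,2,3]
  R3 -= 1·R1 → [0,0,0,3]
  R3 -= 0·R2 → [0,0,0,3]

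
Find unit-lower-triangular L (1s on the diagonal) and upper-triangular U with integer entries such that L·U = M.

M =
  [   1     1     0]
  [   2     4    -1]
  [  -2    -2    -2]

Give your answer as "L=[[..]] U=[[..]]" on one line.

L=[[1,0,0],[2,1,0],[-2,0,1]] U=[[1,1,0],[0,2,-1],[0,0,-2]]

  row1 -= 2·row0 → [0,2,-1]
  row2 -= -2·row0 → [0,0,-2]
  row2 -= 0·row1 → [0,0,-2]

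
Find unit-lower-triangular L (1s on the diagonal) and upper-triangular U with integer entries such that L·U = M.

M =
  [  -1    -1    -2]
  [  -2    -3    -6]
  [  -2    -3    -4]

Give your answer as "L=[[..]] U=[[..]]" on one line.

L=[[1,0,0],[2,1,0],[2,1,1]] U=[[-1,-1,-2],[0,-1,-2],[0,0,2]]

  r1 -= 2·r0 → [0,-1,-2]
  r2 -= 2·r0 → [0,-1,0]
  r2 -= 1·r1 → [0,0,2]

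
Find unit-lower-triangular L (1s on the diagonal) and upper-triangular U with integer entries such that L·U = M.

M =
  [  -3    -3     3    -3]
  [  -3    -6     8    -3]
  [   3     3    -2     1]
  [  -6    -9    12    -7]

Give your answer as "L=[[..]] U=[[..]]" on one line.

L=[[1,0,0,0],[1,1,0,0],[-1,0,1,0],[2,1,1,1]] U=[[-3,-3,3,-3],[0,-3,5,0],[0,0,1,-2],[0,0,0,1]]

  r1 -= 1·r0 → [0,-3,5,0]
  r2 -= -1·r0 → [0,0,1,-2]
  r3 -= 2·r0 → [0,-3,6,-1]
  r2 -= 0·r1 → [0,0,1,-2]
  r3 -= 1·r1 → [0,0,1,-1]
  r3 -= 1·r2 → [0,0,0,1]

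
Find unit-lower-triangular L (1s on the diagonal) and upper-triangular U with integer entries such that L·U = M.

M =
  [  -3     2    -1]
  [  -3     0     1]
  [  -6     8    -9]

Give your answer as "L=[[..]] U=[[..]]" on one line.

L=[[1,0,0],[1,1,0],[2,-2,1]] U=[[-3,2,-1],[0,-2,2],[0,0,-3]]

  R1 -= 1·R0 → [0,-2,2]
  R2 -= 2·R0 → [0,4,-7]
  R2 -= -2·R1 → [0,0,-3]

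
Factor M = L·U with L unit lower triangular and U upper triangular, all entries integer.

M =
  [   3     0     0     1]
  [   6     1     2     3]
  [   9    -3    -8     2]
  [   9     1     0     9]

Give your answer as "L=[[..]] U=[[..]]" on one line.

  r1 -= 2·r0 → [0,1,2,1]
  r2 -= 3·r0 → [0,-3,-8,-1]
  r3 -= 3·r0 → [0,1,0,6]
  r2 -= -3·r1 → [0,0,-2,2]
  r3 -= 1·r1 → [0,0,-2,5]
  r3 -= 1·r2 → [0,0,0,3]

L=[[1,0,0,0],[2,1,0,0],[3,-3,1,0],[3,1,1,1]] U=[[3,0,0,1],[0,1,2,1],[0,0,-2,2],[0,0,0,3]]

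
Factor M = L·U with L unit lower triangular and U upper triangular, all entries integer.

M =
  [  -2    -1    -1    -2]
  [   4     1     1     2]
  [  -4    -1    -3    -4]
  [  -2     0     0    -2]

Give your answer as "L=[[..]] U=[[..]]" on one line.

  row1 -= -2·row0 → [0,-1,-1,-2]
  row2 -= 2·row0 → [0,1,-1,0]
  row3 -= 1·row0 → [0,1,1,0]
  row2 -= -1·row1 → [0,0,-2,-2]
  row3 -= -1·row1 → [0,0,0,-2]
  row3 -= 0·row2 → [0,0,0,-2]

L=[[1,0,0,0],[-2,1,0,0],[2,-1,1,0],[1,-1,0,1]] U=[[-2,-1,-1,-2],[0,-1,-1,-2],[0,0,-2,-2],[0,0,0,-2]]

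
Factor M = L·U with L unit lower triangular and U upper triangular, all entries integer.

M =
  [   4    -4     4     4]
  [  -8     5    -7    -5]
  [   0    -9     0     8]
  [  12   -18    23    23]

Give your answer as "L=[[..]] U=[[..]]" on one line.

L=[[1,0,0,0],[-2,1,0,0],[0,3,1,0],[3,2,-3,1]] U=[[4,-4,4,4],[0,-3,1,3],[0,0,-3,-1],[0,0,0,2]]

  R1 -= -2·R0 → [0,-3,1,3]
  R2 -= 0·R0 → [0,-9,0,8]
  R3 -= 3·R0 → [0,-6,11,11]
  R2 -= 3·R1 → [0,0,-3,-1]
  R3 -= 2·R1 → [0,0,9,5]
  R3 -= -3·R2 → [0,0,0,2]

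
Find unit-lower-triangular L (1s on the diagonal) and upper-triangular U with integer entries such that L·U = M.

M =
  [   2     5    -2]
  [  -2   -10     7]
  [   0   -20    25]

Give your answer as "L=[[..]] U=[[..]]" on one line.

  row1 -= -1·row0 → [0,-5,5]
  row2 -= 0·row0 → [0,-20,25]
  row2 -= 4·row1 → [0,0,5]

L=[[1,0,0],[-1,1,0],[0,4,1]] U=[[2,5,-2],[0,-5,5],[0,0,5]]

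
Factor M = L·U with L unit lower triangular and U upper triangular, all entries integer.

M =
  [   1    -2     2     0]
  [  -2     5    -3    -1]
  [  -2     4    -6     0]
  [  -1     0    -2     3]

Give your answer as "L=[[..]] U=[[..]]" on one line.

  R1 -= -2·R0 → [0,1,1,-1]
  R2 -= -2·R0 → [0,0,-2,0]
  R3 -= -1·R0 → [0,-2,0,3]
  R2 -= 0·R1 → [0,0,-2,0]
  R3 -= -2·R1 → [0,0,2,1]
  R3 -= -1·R2 → [0,0,0,1]

L=[[1,0,0,0],[-2,1,0,0],[-2,0,1,0],[-1,-2,-1,1]] U=[[1,-2,2,0],[0,1,1,-1],[0,0,-2,0],[0,0,0,1]]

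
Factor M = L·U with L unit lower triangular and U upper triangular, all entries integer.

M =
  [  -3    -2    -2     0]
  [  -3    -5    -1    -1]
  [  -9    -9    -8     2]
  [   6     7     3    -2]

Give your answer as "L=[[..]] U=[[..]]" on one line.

  r1 -= 1·r0 → [0,-3,1,-1]
  r2 -= 3·r0 → [0,-3,-2,2]
  r3 -= -2·r0 → [0,3,-1,-2]
  r2 -= 1·r1 → [0,0,-3,3]
  r3 -= -1·r1 → [0,0,0,-3]
  r3 -= 0·r2 → [0,0,0,-3]

L=[[1,0,0,0],[1,1,0,0],[3,1,1,0],[-2,-1,0,1]] U=[[-3,-2,-2,0],[0,-3,1,-1],[0,0,-3,3],[0,0,0,-3]]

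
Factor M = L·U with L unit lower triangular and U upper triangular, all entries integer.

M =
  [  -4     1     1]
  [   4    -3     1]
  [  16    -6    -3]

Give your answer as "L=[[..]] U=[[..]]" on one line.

L=[[1,0,0],[-1,1,0],[-4,1,1]] U=[[-4,1,1],[0,-2,2],[0,0,-1]]

  row1 -= -1·row0 → [0,-2,2]
  row2 -= -4·row0 → [0,-2,1]
  row2 -= 1·row1 → [0,0,-1]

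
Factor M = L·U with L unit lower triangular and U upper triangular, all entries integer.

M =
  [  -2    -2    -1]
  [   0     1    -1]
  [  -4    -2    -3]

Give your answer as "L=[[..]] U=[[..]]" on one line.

  R1 -= 0·R0 → [0,1,-1]
  R2 -= 2·R0 → [0,2,-1]
  R2 -= 2·R1 → [0,0,1]

L=[[1,0,0],[0,1,0],[2,2,1]] U=[[-2,-2,-1],[0,1,-1],[0,0,1]]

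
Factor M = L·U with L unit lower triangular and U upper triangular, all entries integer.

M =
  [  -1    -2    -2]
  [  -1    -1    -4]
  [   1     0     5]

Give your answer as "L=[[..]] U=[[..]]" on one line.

  R1 -= 1·R0 → [0,1,-2]
  R2 -= -1·R0 → [0,-2,3]
  R2 -= -2·R1 → [0,0,-1]

L=[[1,0,0],[1,1,0],[-1,-2,1]] U=[[-1,-2,-2],[0,1,-2],[0,0,-1]]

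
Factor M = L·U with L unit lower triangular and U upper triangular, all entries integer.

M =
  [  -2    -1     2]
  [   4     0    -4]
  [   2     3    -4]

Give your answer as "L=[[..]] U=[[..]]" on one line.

  R1 -= -2·R0 → [0,-2,0]
  R2 -= -1·R0 → [0,2,-2]
  R2 -= -1·R1 → [0,0,-2]

L=[[1,0,0],[-2,1,0],[-1,-1,1]] U=[[-2,-1,2],[0,-2,0],[0,0,-2]]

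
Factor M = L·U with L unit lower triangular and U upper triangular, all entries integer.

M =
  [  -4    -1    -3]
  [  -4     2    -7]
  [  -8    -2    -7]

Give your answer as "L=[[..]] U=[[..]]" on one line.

  row1 -= 1·row0 → [0,3,-4]
  row2 -= 2·row0 → [0,0,-1]
  row2 -= 0·row1 → [0,0,-1]

L=[[1,0,0],[1,1,0],[2,0,1]] U=[[-4,-1,-3],[0,3,-4],[0,0,-1]]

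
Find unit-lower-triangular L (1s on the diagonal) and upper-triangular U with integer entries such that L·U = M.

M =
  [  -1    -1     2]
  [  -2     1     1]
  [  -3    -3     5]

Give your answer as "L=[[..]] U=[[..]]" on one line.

L=[[1,0,0],[2,1,0],[3,0,1]] U=[[-1,-1,2],[0,3,-3],[0,0,-1]]

  r1 -= 2·r0 → [0,3,-3]
  r2 -= 3·r0 → [0,0,-1]
  r2 -= 0·r1 → [0,0,-1]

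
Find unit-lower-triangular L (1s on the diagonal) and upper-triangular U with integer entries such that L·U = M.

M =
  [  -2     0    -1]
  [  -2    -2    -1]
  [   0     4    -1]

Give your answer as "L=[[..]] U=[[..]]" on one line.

L=[[1,0,0],[1,1,0],[0,-2,1]] U=[[-2,0,-1],[0,-2,0],[0,0,-1]]

  R1 -= 1·R0 → [0,-2,0]
  R2 -= 0·R0 → [0,4,-1]
  R2 -= -2·R1 → [0,0,-1]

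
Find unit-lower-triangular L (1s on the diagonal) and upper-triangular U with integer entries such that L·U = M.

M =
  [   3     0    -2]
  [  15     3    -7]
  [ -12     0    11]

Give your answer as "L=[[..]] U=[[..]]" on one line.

  r1 -= 5·r0 → [0,3,3]
  r2 -= -4·r0 → [0,0,3]
  r2 -= 0·r1 → [0,0,3]

L=[[1,0,0],[5,1,0],[-4,0,1]] U=[[3,0,-2],[0,3,3],[0,0,3]]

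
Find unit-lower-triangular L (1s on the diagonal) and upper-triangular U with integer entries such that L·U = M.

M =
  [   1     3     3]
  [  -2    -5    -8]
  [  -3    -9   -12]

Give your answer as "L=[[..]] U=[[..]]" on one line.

L=[[1,0,0],[-2,1,0],[-3,0,1]] U=[[1,3,3],[0,1,-2],[0,0,-3]]

  row1 -= -2·row0 → [0,1,-2]
  row2 -= -3·row0 → [0,0,-3]
  row2 -= 0·row1 → [0,0,-3]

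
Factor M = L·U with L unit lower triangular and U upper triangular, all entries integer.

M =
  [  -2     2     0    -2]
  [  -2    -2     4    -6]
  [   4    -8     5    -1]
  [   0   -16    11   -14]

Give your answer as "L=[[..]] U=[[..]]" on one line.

L=[[1,0,0,0],[1,1,0,0],[-2,1,1,0],[0,4,-5,1]] U=[[-2,2,0,-2],[0,-4,4,-4],[0,0,1,-1],[0,0,0,-3]]

  row1 -= 1·row0 → [0,-4,4,-4]
  row2 -= -2·row0 → [0,-4,5,-5]
  row3 -= 0·row0 → [0,-16,11,-14]
  row2 -= 1·row1 → [0,0,1,-1]
  row3 -= 4·row1 → [0,0,-5,2]
  row3 -= -5·row2 → [0,0,0,-3]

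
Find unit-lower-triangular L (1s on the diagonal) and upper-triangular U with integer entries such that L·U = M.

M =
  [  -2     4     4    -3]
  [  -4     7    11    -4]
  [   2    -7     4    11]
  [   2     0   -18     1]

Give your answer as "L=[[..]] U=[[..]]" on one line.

  row1 -= 2·row0 → [0,-1,3,2]
  row2 -= -1·row0 → [0,-3,8,8]
  row3 -= -1·row0 → [0,4,-14,-2]
  row2 -= 3·row1 → [0,0,-1,2]
  row3 -= -4·row1 → [0,0,-2,6]
  row3 -= 2·row2 → [0,0,0,2]

L=[[1,0,0,0],[2,1,0,0],[-1,3,1,0],[-1,-4,2,1]] U=[[-2,4,4,-3],[0,-1,3,2],[0,0,-1,2],[0,0,0,2]]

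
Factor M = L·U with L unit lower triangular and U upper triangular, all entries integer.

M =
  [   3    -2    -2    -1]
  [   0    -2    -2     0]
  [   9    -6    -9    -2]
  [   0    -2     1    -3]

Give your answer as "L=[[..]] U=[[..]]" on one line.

L=[[1,0,0,0],[0,1,0,0],[3,0,1,0],[0,1,-1,1]] U=[[3,-2,-2,-1],[0,-2,-2,0],[0,0,-3,1],[0,0,0,-2]]

  R1 -= 0·R0 → [0,-2,-2,0]
  R2 -= 3·R0 → [0,0,-3,1]
  R3 -= 0·R0 → [0,-2,1,-3]
  R2 -= 0·R1 → [0,0,-3,1]
  R3 -= 1·R1 → [0,0,3,-3]
  R3 -= -1·R2 → [0,0,0,-2]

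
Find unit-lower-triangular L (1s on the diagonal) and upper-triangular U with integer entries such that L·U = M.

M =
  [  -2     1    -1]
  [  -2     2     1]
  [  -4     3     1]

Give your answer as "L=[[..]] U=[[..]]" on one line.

  R1 -= 1·R0 → [0,1,2]
  R2 -= 2·R0 → [0,1,3]
  R2 -= 1·R1 → [0,0,1]

L=[[1,0,0],[1,1,0],[2,1,1]] U=[[-2,1,-1],[0,1,2],[0,0,1]]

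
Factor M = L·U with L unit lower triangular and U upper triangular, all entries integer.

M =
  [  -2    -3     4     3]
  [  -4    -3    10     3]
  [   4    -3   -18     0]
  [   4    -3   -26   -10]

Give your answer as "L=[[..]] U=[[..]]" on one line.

  r1 -= 2·r0 → [0,3,2,-3]
  r2 -= -2·r0 → [0,-9,-10,6]
  r3 -= -2·r0 → [0,-9,-18,-4]
  r2 -= -3·r1 → [0,0,-4,-3]
  r3 -= -3·r1 → [0,0,-12,-13]
  r3 -= 3·r2 → [0,0,0,-4]

L=[[1,0,0,0],[2,1,0,0],[-2,-3,1,0],[-2,-3,3,1]] U=[[-2,-3,4,3],[0,3,2,-3],[0,0,-4,-3],[0,0,0,-4]]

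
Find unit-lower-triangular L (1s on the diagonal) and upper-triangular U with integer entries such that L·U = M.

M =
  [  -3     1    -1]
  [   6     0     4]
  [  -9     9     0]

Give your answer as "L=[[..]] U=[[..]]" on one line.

L=[[1,0,0],[-2,1,0],[3,3,1]] U=[[-3,1,-1],[0,2,2],[0,0,-3]]

  R1 -= -2·R0 → [0,2,2]
  R2 -= 3·R0 → [0,6,3]
  R2 -= 3·R1 → [0,0,-3]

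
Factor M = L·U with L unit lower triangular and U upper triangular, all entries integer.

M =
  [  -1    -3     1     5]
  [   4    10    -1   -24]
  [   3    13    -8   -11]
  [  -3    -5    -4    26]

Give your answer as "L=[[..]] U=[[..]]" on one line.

L=[[1,0,0,0],[-4,1,0,0],[-3,-2,1,0],[3,-2,-1,1]] U=[[-1,-3,1,5],[0,-2,3,-4],[0,0,1,-4],[0,0,0,-1]]

  row1 -= -4·row0 → [0,-2,3,-4]
  row2 -= -3·row0 → [0,4,-5,4]
  row3 -= 3·row0 → [0,4,-7,11]
  row2 -= -2·row1 → [0,0,1,-4]
  row3 -= -2·row1 → [0,0,-1,3]
  row3 -= -1·row2 → [0,0,0,-1]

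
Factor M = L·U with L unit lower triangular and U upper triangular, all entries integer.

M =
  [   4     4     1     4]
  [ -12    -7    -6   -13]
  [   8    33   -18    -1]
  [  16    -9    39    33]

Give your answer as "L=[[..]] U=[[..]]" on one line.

  R1 -= -3·R0 → [0,5,-3,-1]
  R2 -= 2·R0 → [0,25,-20,-9]
  R3 -= 4·R0 → [0,-25,35,17]
  R2 -= 5·R1 → [0,0,-5,-4]
  R3 -= -5·R1 → [0,0,20,12]
  R3 -= -4·R2 → [0,0,0,-4]

L=[[1,0,0,0],[-3,1,0,0],[2,5,1,0],[4,-5,-4,1]] U=[[4,4,1,4],[0,5,-3,-1],[0,0,-5,-4],[0,0,0,-4]]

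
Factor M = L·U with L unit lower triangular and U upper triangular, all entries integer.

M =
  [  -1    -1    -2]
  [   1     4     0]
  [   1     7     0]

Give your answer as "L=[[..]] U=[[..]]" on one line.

  r1 -= -1·r0 → [0,3,-2]
  r2 -= -1·r0 → [0,6,-2]
  r2 -= 2·r1 → [0,0,2]

L=[[1,0,0],[-1,1,0],[-1,2,1]] U=[[-1,-1,-2],[0,3,-2],[0,0,2]]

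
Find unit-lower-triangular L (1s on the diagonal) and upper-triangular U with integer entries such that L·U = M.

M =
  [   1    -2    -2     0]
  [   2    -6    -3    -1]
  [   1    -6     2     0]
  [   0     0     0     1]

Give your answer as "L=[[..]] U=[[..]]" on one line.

L=[[1,0,0,0],[2,1,0,0],[1,2,1,0],[0,0,0,1]] U=[[1,-2,-2,0],[0,-2,1,-1],[0,0,2,2],[0,0,0,1]]

  r1 -= 2·r0 → [0,-2,1,-1]
  r2 -= 1·r0 → [0,-4,4,0]
  r3 -= 0·r0 → [0,0,0,1]
  r2 -= 2·r1 → [0,0,2,2]
  r3 -= 0·r1 → [0,0,0,1]
  r3 -= 0·r2 → [0,0,0,1]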